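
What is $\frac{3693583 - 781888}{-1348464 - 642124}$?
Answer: $- \frac{2911695}{1990588} \approx -1.4627$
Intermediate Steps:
$\frac{3693583 - 781888}{-1348464 - 642124} = \frac{2911695}{-1990588} = 2911695 \left(- \frac{1}{1990588}\right) = - \frac{2911695}{1990588}$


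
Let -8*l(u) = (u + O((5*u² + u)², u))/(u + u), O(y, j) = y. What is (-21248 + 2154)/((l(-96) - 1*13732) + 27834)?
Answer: -305504/22251967 ≈ -0.013729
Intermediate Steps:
l(u) = -(u + (u + 5*u²)²)/(16*u) (l(u) = -(u + (5*u² + u)²)/(8*(u + u)) = -(u + (u + 5*u²)²)/(8*(2*u)) = -(u + (u + 5*u²)²)*1/(2*u)/8 = -(u + (u + 5*u²)²)/(16*u))
(-21248 + 2154)/((l(-96) - 1*13732) + 27834) = (-21248 + 2154)/(((-1/16 - 1/16*(-96)*(1 + 5*(-96))²) - 1*13732) + 27834) = -19094/(((-1/16 - 1/16*(-96)*(1 - 480)²) - 13732) + 27834) = -19094/(((-1/16 - 1/16*(-96)*(-479)²) - 13732) + 27834) = -19094/(((-1/16 - 1/16*(-96)*229441) - 13732) + 27834) = -19094/(((-1/16 + 1376646) - 13732) + 27834) = -19094/((22026335/16 - 13732) + 27834) = -19094/(21806623/16 + 27834) = -19094/22251967/16 = -19094*16/22251967 = -305504/22251967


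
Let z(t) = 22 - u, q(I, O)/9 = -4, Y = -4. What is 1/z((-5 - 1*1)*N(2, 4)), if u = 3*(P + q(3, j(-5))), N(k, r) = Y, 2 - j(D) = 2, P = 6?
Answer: 1/112 ≈ 0.0089286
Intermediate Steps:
j(D) = 0 (j(D) = 2 - 1*2 = 2 - 2 = 0)
q(I, O) = -36 (q(I, O) = 9*(-4) = -36)
N(k, r) = -4
u = -90 (u = 3*(6 - 36) = 3*(-30) = -90)
z(t) = 112 (z(t) = 22 - 1*(-90) = 22 + 90 = 112)
1/z((-5 - 1*1)*N(2, 4)) = 1/112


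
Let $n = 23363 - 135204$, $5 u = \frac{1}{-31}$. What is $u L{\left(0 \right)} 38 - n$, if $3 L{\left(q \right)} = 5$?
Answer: $\frac{10401175}{93} \approx 1.1184 \cdot 10^{5}$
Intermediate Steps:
$L{\left(q \right)} = \frac{5}{3}$ ($L{\left(q \right)} = \frac{1}{3} \cdot 5 = \frac{5}{3}$)
$u = - \frac{1}{155}$ ($u = \frac{1}{5 \left(-31\right)} = \frac{1}{5} \left(- \frac{1}{31}\right) = - \frac{1}{155} \approx -0.0064516$)
$n = -111841$ ($n = 23363 - 135204 = -111841$)
$u L{\left(0 \right)} 38 - n = \left(- \frac{1}{155}\right) \frac{5}{3} \cdot 38 - -111841 = \left(- \frac{1}{93}\right) 38 + 111841 = - \frac{38}{93} + 111841 = \frac{10401175}{93}$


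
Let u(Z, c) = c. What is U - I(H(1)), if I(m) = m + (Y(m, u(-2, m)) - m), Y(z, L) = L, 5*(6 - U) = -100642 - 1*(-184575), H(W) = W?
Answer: -83908/5 ≈ -16782.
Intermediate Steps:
U = -83903/5 (U = 6 - (-100642 - 1*(-184575))/5 = 6 - (-100642 + 184575)/5 = 6 - 1/5*83933 = 6 - 83933/5 = -83903/5 ≈ -16781.)
I(m) = m (I(m) = m + (m - m) = m + 0 = m)
U - I(H(1)) = -83903/5 - 1*1 = -83903/5 - 1 = -83908/5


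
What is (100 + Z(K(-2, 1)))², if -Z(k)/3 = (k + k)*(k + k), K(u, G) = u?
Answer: 2704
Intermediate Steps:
Z(k) = -12*k² (Z(k) = -3*(k + k)*(k + k) = -3*2*k*2*k = -12*k²)
(100 + Z(K(-2, 1)))² = (100 - 12*(-2)²)² = (100 - 12*4)² = (100 - 48)² = 52² = 2704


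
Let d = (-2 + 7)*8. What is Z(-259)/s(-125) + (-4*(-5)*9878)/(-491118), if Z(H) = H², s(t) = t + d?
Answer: -16480739579/20872515 ≈ -789.59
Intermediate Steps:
d = 40 (d = 5*8 = 40)
s(t) = 40 + t (s(t) = t + 40 = 40 + t)
Z(-259)/s(-125) + (-4*(-5)*9878)/(-491118) = (-259)²/(40 - 125) + (-4*(-5)*9878)/(-491118) = 67081/(-85) + (20*9878)*(-1/491118) = 67081*(-1/85) + 197560*(-1/491118) = -67081/85 - 98780/245559 = -16480739579/20872515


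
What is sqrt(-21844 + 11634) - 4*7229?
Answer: -28916 + I*sqrt(10210) ≈ -28916.0 + 101.04*I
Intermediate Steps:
sqrt(-21844 + 11634) - 4*7229 = sqrt(-10210) - 28916 = I*sqrt(10210) - 28916 = -28916 + I*sqrt(10210)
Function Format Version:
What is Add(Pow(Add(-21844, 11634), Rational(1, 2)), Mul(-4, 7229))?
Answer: Add(-28916, Mul(I, Pow(10210, Rational(1, 2)))) ≈ Add(-28916., Mul(101.04, I))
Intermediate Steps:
Add(Pow(Add(-21844, 11634), Rational(1, 2)), Mul(-4, 7229)) = Add(Pow(-10210, Rational(1, 2)), -28916) = Add(Mul(I, Pow(10210, Rational(1, 2))), -28916) = Add(-28916, Mul(I, Pow(10210, Rational(1, 2))))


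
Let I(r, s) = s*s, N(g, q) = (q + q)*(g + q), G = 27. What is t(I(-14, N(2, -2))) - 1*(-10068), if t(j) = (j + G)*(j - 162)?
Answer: 5694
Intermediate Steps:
N(g, q) = 2*q*(g + q) (N(g, q) = (2*q)*(g + q) = 2*q*(g + q))
I(r, s) = s**2
t(j) = (-162 + j)*(27 + j) (t(j) = (j + 27)*(j - 162) = (27 + j)*(-162 + j) = (-162 + j)*(27 + j))
t(I(-14, N(2, -2))) - 1*(-10068) = (-4374 + ((2*(-2)*(2 - 2))**2)**2 - 135*16*(2 - 2)**2) - 1*(-10068) = (-4374 + ((2*(-2)*0)**2)**2 - 135*(2*(-2)*0)**2) + 10068 = (-4374 + (0**2)**2 - 135*0**2) + 10068 = (-4374 + 0**2 - 135*0) + 10068 = (-4374 + 0 + 0) + 10068 = -4374 + 10068 = 5694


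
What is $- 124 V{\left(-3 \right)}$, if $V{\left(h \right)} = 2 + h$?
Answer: $124$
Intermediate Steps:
$- 124 V{\left(-3 \right)} = - 124 \left(2 - 3\right) = \left(-124\right) \left(-1\right) = 124$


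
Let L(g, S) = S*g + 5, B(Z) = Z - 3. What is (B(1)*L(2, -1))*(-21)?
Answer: 126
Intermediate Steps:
B(Z) = -3 + Z
L(g, S) = 5 + S*g
(B(1)*L(2, -1))*(-21) = ((-3 + 1)*(5 - 1*2))*(-21) = -2*(5 - 2)*(-21) = -2*3*(-21) = -6*(-21) = 126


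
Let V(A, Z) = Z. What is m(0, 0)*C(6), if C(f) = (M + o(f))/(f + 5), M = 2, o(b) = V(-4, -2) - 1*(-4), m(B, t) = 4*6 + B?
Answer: 96/11 ≈ 8.7273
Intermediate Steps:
m(B, t) = 24 + B
o(b) = 2 (o(b) = -2 - 1*(-4) = -2 + 4 = 2)
C(f) = 4/(5 + f) (C(f) = (2 + 2)/(f + 5) = 4/(5 + f))
m(0, 0)*C(6) = (24 + 0)*(4/(5 + 6)) = 24*(4/11) = 96/11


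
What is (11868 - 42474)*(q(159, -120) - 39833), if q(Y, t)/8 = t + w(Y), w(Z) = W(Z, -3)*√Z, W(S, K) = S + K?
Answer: 1248510558 - 38196288*√159 ≈ 7.6687e+8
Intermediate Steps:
W(S, K) = K + S
w(Z) = √Z*(-3 + Z) (w(Z) = (-3 + Z)*√Z = √Z*(-3 + Z))
q(Y, t) = 8*t + 8*√Y*(-3 + Y) (q(Y, t) = 8*(t + √Y*(-3 + Y)) = 8*t + 8*√Y*(-3 + Y))
(11868 - 42474)*(q(159, -120) - 39833) = (11868 - 42474)*((8*(-120) + 8*√159*(-3 + 159)) - 39833) = -30606*((-960 + 8*√159*156) - 39833) = -30606*((-960 + 1248*√159) - 39833) = -30606*(-40793 + 1248*√159) = 1248510558 - 38196288*√159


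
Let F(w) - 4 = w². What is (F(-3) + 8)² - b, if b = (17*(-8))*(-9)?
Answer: -783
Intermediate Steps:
F(w) = 4 + w²
b = 1224 (b = -136*(-9) = 1224)
(F(-3) + 8)² - b = ((4 + (-3)²) + 8)² - 1*1224 = ((4 + 9) + 8)² - 1224 = (13 + 8)² - 1224 = 21² - 1224 = 441 - 1224 = -783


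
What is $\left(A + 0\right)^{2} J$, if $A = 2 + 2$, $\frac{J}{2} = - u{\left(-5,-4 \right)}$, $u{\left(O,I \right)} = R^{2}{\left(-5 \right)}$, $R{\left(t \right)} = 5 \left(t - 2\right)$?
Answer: $-39200$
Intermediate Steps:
$R{\left(t \right)} = -10 + 5 t$ ($R{\left(t \right)} = 5 \left(-2 + t\right) = -10 + 5 t$)
$u{\left(O,I \right)} = 1225$ ($u{\left(O,I \right)} = \left(-10 + 5 \left(-5\right)\right)^{2} = \left(-10 - 25\right)^{2} = \left(-35\right)^{2} = 1225$)
$J = -2450$ ($J = 2 \left(\left(-1\right) 1225\right) = 2 \left(-1225\right) = -2450$)
$A = 4$
$\left(A + 0\right)^{2} J = \left(4 + 0\right)^{2} \left(-2450\right) = 4^{2} \left(-2450\right) = 16 \left(-2450\right) = -39200$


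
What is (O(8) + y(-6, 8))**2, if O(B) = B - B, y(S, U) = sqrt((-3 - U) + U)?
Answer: -3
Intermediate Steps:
y(S, U) = I*sqrt(3) (y(S, U) = sqrt(-3) = I*sqrt(3))
O(B) = 0
(O(8) + y(-6, 8))**2 = (0 + I*sqrt(3))**2 = (I*sqrt(3))**2 = -3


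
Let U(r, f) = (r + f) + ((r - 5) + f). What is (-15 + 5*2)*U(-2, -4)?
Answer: 85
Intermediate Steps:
U(r, f) = -5 + 2*f + 2*r (U(r, f) = (f + r) + ((-5 + r) + f) = (f + r) + (-5 + f + r) = -5 + 2*f + 2*r)
(-15 + 5*2)*U(-2, -4) = (-15 + 5*2)*(-5 + 2*(-4) + 2*(-2)) = (-15 + 10)*(-5 - 8 - 4) = -5*(-17) = 85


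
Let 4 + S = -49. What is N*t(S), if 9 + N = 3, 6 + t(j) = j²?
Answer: -16818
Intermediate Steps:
S = -53 (S = -4 - 49 = -53)
t(j) = -6 + j²
N = -6 (N = -9 + 3 = -6)
N*t(S) = -6*(-6 + (-53)²) = -6*(-6 + 2809) = -6*2803 = -16818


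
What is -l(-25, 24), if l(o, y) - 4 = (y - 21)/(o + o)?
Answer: -197/50 ≈ -3.9400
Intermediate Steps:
l(o, y) = 4 + (-21 + y)/(2*o) (l(o, y) = 4 + (y - 21)/(o + o) = 4 + (-21 + y)/((2*o)) = 4 + (-21 + y)*(1/(2*o)) = 4 + (-21 + y)/(2*o))
-l(-25, 24) = -(-21 + 24 + 8*(-25))/(2*(-25)) = -(-1)*(-21 + 24 - 200)/(2*25) = -(-1)*(-197)/(2*25) = -1*197/50 = -197/50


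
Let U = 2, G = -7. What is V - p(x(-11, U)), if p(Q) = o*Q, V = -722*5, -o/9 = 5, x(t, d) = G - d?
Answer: -4015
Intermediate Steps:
x(t, d) = -7 - d
o = -45 (o = -9*5 = -45)
V = -3610
p(Q) = -45*Q
V - p(x(-11, U)) = -3610 - (-45)*(-7 - 1*2) = -3610 - (-45)*(-7 - 2) = -3610 - (-45)*(-9) = -3610 - 1*405 = -3610 - 405 = -4015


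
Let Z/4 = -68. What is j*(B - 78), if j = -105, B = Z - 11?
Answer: 37905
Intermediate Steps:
Z = -272 (Z = 4*(-68) = -272)
B = -283 (B = -272 - 11 = -283)
j*(B - 78) = -105*(-283 - 78) = -105*(-361) = 37905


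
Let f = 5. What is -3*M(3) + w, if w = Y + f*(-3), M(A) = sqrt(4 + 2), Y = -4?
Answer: -19 - 3*sqrt(6) ≈ -26.348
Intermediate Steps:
M(A) = sqrt(6)
w = -19 (w = -4 + 5*(-3) = -4 - 15 = -19)
-3*M(3) + w = -3*sqrt(6) - 19 = -19 - 3*sqrt(6)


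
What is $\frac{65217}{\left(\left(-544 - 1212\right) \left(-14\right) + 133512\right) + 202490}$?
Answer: $\frac{65217}{360586} \approx 0.18086$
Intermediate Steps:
$\frac{65217}{\left(\left(-544 - 1212\right) \left(-14\right) + 133512\right) + 202490} = \frac{65217}{\left(\left(-1756\right) \left(-14\right) + 133512\right) + 202490} = \frac{65217}{\left(24584 + 133512\right) + 202490} = \frac{65217}{158096 + 202490} = \frac{65217}{360586}$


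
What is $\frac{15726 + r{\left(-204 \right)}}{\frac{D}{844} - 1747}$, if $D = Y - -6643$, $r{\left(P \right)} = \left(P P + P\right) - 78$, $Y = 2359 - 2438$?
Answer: $- \frac{3009915}{91744} \approx -32.808$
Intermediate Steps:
$Y = -79$ ($Y = 2359 - 2438 = -79$)
$r{\left(P \right)} = -78 + P + P^{2}$ ($r{\left(P \right)} = \left(P^{2} + P\right) - 78 = \left(P + P^{2}\right) - 78 = -78 + P + P^{2}$)
$D = 6564$ ($D = -79 - -6643 = -79 + 6643 = 6564$)
$\frac{15726 + r{\left(-204 \right)}}{\frac{D}{844} - 1747} = \frac{15726 - \left(282 - 41616\right)}{\frac{6564}{844} - 1747} = \frac{15726 - -41334}{6564 \cdot \frac{1}{844} - 1747} = \frac{15726 + 41334}{\frac{1641}{211} - 1747} = \frac{57060}{- \frac{366976}{211}} = 57060 \left(- \frac{211}{366976}\right) = - \frac{3009915}{91744}$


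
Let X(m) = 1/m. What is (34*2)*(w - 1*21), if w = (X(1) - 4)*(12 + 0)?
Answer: -3876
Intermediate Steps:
w = -36 (w = (1/1 - 4)*(12 + 0) = (1 - 4)*12 = -3*12 = -36)
(34*2)*(w - 1*21) = (34*2)*(-36 - 1*21) = 68*(-36 - 21) = 68*(-57) = -3876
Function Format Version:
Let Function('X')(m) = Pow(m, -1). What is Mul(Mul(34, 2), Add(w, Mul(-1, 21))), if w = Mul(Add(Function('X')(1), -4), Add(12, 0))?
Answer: -3876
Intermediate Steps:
w = -36 (w = Mul(Add(Pow(1, -1), -4), Add(12, 0)) = Mul(Add(1, -4), 12) = Mul(-3, 12) = -36)
Mul(Mul(34, 2), Add(w, Mul(-1, 21))) = Mul(Mul(34, 2), Add(-36, Mul(-1, 21))) = Mul(68, Add(-36, -21)) = Mul(68, -57) = -3876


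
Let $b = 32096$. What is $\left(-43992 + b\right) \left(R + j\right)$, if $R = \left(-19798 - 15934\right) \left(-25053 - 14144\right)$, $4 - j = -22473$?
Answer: $-16661652765176$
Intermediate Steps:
$j = 22477$ ($j = 4 - -22473 = 4 + 22473 = 22477$)
$R = 1400587204$ ($R = \left(-35732\right) \left(-39197\right) = 1400587204$)
$\left(-43992 + b\right) \left(R + j\right) = \left(-43992 + 32096\right) \left(1400587204 + 22477\right) = \left(-11896\right) 1400609681 = -16661652765176$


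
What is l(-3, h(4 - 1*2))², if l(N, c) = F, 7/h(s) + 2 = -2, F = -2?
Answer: 4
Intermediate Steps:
h(s) = -7/4 (h(s) = 7/(-2 - 2) = 7/(-4) = 7*(-¼) = -7/4)
l(N, c) = -2
l(-3, h(4 - 1*2))² = (-2)² = 4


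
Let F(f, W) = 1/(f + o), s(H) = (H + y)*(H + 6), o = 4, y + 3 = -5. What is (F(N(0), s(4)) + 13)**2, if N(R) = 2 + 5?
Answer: 20736/121 ≈ 171.37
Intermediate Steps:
y = -8 (y = -3 - 5 = -8)
N(R) = 7
s(H) = (-8 + H)*(6 + H) (s(H) = (H - 8)*(H + 6) = (-8 + H)*(6 + H))
F(f, W) = 1/(4 + f) (F(f, W) = 1/(f + 4) = 1/(4 + f))
(F(N(0), s(4)) + 13)**2 = (1/(4 + 7) + 13)**2 = (1/11 + 13)**2 = (144/11)**2 = 20736/121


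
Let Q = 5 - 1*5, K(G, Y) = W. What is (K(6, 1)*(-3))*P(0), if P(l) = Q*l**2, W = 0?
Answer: 0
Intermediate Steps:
K(G, Y) = 0
Q = 0 (Q = 5 - 5 = 0)
P(l) = 0 (P(l) = 0*l**2 = 0)
(K(6, 1)*(-3))*P(0) = (0*(-3))*0 = 0*0 = 0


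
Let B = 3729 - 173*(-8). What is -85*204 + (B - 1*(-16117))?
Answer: 3890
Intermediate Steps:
B = 5113 (B = 3729 + 1384 = 5113)
-85*204 + (B - 1*(-16117)) = -85*204 + (5113 - 1*(-16117)) = -17340 + (5113 + 16117) = -17340 + 21230 = 3890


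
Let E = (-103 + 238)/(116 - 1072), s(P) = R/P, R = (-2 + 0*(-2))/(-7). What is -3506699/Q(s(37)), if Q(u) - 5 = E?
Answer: -3352404244/4645 ≈ -7.2172e+5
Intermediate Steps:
R = 2/7 (R = (-2 + 0)*(-⅐) = -2*(-⅐) = 2/7 ≈ 0.28571)
s(P) = 2/(7*P)
E = -135/956 (E = 135/(-956) = 135*(-1/956) = -135/956 ≈ -0.14121)
Q(u) = 4645/956 (Q(u) = 5 - 135/956 = 4645/956)
-3506699/Q(s(37)) = -3506699/4645/956 = -3506699*956/4645 = -3352404244/4645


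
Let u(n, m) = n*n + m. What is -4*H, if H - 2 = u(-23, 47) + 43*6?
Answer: -3344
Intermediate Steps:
u(n, m) = m + n² (u(n, m) = n² + m = m + n²)
H = 836 (H = 2 + ((47 + (-23)²) + 43*6) = 2 + ((47 + 529) + 258) = 2 + (576 + 258) = 2 + 834 = 836)
-4*H = -4*836 = -3344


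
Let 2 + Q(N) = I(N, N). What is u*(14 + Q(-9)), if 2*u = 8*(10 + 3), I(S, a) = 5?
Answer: 884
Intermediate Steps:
Q(N) = 3 (Q(N) = -2 + 5 = 3)
u = 52 (u = (8*(10 + 3))/2 = (8*13)/2 = (½)*104 = 52)
u*(14 + Q(-9)) = 52*(14 + 3) = 52*17 = 884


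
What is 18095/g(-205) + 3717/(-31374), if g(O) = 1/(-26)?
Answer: -234294119/498 ≈ -4.7047e+5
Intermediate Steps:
g(O) = -1/26
18095/g(-205) + 3717/(-31374) = 18095/(-1/26) + 3717/(-31374) = 18095*(-26) + 3717*(-1/31374) = -470470 - 59/498 = -234294119/498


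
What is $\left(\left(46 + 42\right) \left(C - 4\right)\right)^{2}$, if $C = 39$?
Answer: $9486400$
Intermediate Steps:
$\left(\left(46 + 42\right) \left(C - 4\right)\right)^{2} = \left(\left(46 + 42\right) \left(39 - 4\right)\right)^{2} = \left(88 \cdot 35\right)^{2} = 3080^{2} = 9486400$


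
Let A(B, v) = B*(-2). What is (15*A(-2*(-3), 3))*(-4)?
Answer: 720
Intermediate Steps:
A(B, v) = -2*B
(15*A(-2*(-3), 3))*(-4) = (15*(-(-4)*(-3)))*(-4) = (15*(-2*6))*(-4) = (15*(-12))*(-4) = -180*(-4) = 720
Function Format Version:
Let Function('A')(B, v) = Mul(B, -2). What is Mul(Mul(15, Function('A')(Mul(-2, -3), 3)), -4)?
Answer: 720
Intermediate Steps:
Function('A')(B, v) = Mul(-2, B)
Mul(Mul(15, Function('A')(Mul(-2, -3), 3)), -4) = Mul(Mul(15, Mul(-2, Mul(-2, -3))), -4) = Mul(Mul(15, Mul(-2, 6)), -4) = Mul(Mul(15, -12), -4) = Mul(-180, -4) = 720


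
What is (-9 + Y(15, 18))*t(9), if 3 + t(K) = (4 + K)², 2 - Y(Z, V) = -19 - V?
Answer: 4980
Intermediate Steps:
Y(Z, V) = 21 + V (Y(Z, V) = 2 - (-19 - V) = 2 + (19 + V) = 21 + V)
t(K) = -3 + (4 + K)²
(-9 + Y(15, 18))*t(9) = (-9 + (21 + 18))*(-3 + (4 + 9)²) = (-9 + 39)*(-3 + 13²) = 30*(-3 + 169) = 30*166 = 4980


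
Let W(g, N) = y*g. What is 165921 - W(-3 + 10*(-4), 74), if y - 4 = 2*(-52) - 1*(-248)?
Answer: 172285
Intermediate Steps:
y = 148 (y = 4 + (2*(-52) - 1*(-248)) = 4 + (-104 + 248) = 4 + 144 = 148)
W(g, N) = 148*g
165921 - W(-3 + 10*(-4), 74) = 165921 - 148*(-3 + 10*(-4)) = 165921 - 148*(-3 - 40) = 165921 - 148*(-43) = 165921 - 1*(-6364) = 165921 + 6364 = 172285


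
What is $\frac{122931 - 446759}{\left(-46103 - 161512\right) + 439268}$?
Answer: $- \frac{323828}{231653} \approx -1.3979$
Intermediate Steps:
$\frac{122931 - 446759}{\left(-46103 - 161512\right) + 439268} = - \frac{323828}{\left(-46103 - 161512\right) + 439268} = - \frac{323828}{-207615 + 439268} = - \frac{323828}{231653}$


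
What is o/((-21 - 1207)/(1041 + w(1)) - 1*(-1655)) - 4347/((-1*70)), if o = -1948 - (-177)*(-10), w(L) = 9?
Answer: 519670581/8682610 ≈ 59.852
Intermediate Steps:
o = -3718 (o = -1948 - 1*1770 = -1948 - 1770 = -3718)
o/((-21 - 1207)/(1041 + w(1)) - 1*(-1655)) - 4347/((-1*70)) = -3718/((-21 - 1207)/(1041 + 9) - 1*(-1655)) - 4347/((-1*70)) = -3718/(-1228/1050 + 1655) - 4347/(-70) = -3718/(-1228*1/1050 + 1655) - 4347*(-1/70) = -3718/(-614/525 + 1655) + 621/10 = -3718/868261/525 + 621/10 = -3718*525/868261 + 621/10 = -1951950/868261 + 621/10 = 519670581/8682610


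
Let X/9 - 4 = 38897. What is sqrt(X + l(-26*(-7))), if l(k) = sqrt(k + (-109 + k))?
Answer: sqrt(350109 + sqrt(255)) ≈ 591.71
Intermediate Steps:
X = 350109 (X = 36 + 9*38897 = 36 + 350073 = 350109)
l(k) = sqrt(-109 + 2*k)
sqrt(X + l(-26*(-7))) = sqrt(350109 + sqrt(-109 + 2*(-26*(-7)))) = sqrt(350109 + sqrt(-109 + 2*182)) = sqrt(350109 + sqrt(-109 + 364)) = sqrt(350109 + sqrt(255))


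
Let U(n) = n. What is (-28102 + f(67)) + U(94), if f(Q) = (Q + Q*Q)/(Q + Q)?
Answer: -27974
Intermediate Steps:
f(Q) = (Q + Q**2)/(2*Q) (f(Q) = (Q + Q**2)/((2*Q)) = (Q + Q**2)*(1/(2*Q)) = (Q + Q**2)/(2*Q))
(-28102 + f(67)) + U(94) = (-28102 + (1/2 + (1/2)*67)) + 94 = (-28102 + (1/2 + 67/2)) + 94 = (-28102 + 34) + 94 = -28068 + 94 = -27974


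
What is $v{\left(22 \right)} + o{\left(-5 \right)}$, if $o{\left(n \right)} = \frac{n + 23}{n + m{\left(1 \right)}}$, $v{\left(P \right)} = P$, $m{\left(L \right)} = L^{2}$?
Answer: $\frac{35}{2} \approx 17.5$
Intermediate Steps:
$o{\left(n \right)} = \frac{23 + n}{1 + n}$ ($o{\left(n \right)} = \frac{n + 23}{n + 1^{2}} = \frac{23 + n}{n + 1} = \frac{23 + n}{1 + n}$)
$v{\left(22 \right)} + o{\left(-5 \right)} = 22 + \frac{23 - 5}{1 - 5} = 22 + \frac{1}{-4} \cdot 18 = 22 - \frac{9}{2} = \frac{35}{2}$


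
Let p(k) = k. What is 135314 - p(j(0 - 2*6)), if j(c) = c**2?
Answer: 135170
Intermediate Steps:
135314 - p(j(0 - 2*6)) = 135314 - (0 - 2*6)**2 = 135314 - (0 - 12)**2 = 135314 - 1*(-12)**2 = 135314 - 1*144 = 135314 - 144 = 135170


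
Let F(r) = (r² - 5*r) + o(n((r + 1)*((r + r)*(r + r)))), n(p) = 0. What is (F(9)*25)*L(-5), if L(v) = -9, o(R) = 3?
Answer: -8775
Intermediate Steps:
F(r) = 3 + r² - 5*r (F(r) = (r² - 5*r) + 3 = 3 + r² - 5*r)
(F(9)*25)*L(-5) = ((3 + 9² - 5*9)*25)*(-9) = ((3 + 81 - 45)*25)*(-9) = (39*25)*(-9) = 975*(-9) = -8775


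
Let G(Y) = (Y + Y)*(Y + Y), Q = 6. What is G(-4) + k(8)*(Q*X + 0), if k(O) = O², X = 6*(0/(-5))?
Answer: 64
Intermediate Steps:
G(Y) = 4*Y² (G(Y) = (2*Y)*(2*Y) = 4*Y²)
X = 0 (X = 6*(0*(-⅕)) = 6*0 = 0)
G(-4) + k(8)*(Q*X + 0) = 4*(-4)² + 8²*(6*0 + 0) = 4*16 + 64*(0 + 0) = 64 + 64*0 = 64 + 0 = 64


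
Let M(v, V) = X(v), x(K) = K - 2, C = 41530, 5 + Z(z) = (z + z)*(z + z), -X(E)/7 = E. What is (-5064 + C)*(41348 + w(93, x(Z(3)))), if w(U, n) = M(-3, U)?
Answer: 1508561954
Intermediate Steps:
X(E) = -7*E
Z(z) = -5 + 4*z² (Z(z) = -5 + (z + z)*(z + z) = -5 + (2*z)*(2*z) = -5 + 4*z²)
x(K) = -2 + K
M(v, V) = -7*v
w(U, n) = 21 (w(U, n) = -7*(-3) = 21)
(-5064 + C)*(41348 + w(93, x(Z(3)))) = (-5064 + 41530)*(41348 + 21) = 36466*41369 = 1508561954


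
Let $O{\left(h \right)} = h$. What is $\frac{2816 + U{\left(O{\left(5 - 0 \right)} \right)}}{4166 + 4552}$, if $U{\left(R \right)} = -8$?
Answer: $\frac{468}{1453} \approx 0.32209$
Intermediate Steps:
$\frac{2816 + U{\left(O{\left(5 - 0 \right)} \right)}}{4166 + 4552} = \frac{2816 - 8}{4166 + 4552} = \frac{2808}{8718} = 2808 \cdot \frac{1}{8718} = \frac{468}{1453}$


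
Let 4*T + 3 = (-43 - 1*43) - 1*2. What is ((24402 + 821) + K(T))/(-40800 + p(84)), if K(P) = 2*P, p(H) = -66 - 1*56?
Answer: -50355/81844 ≈ -0.61526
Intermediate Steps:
p(H) = -122 (p(H) = -66 - 56 = -122)
T = -91/4 (T = -¾ + ((-43 - 1*43) - 1*2)/4 = -¾ + ((-43 - 43) - 2)/4 = -¾ + (-86 - 2)/4 = -¾ + (¼)*(-88) = -¾ - 22 = -91/4 ≈ -22.750)
((24402 + 821) + K(T))/(-40800 + p(84)) = ((24402 + 821) + 2*(-91/4))/(-40800 - 122) = (25223 - 91/2)/(-40922) = (50355/2)*(-1/40922) = -50355/81844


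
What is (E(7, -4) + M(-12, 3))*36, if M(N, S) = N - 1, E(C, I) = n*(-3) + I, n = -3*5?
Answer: 1008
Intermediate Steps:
n = -15
E(C, I) = 45 + I (E(C, I) = -15*(-3) + I = 45 + I)
M(N, S) = -1 + N
(E(7, -4) + M(-12, 3))*36 = ((45 - 4) + (-1 - 12))*36 = (41 - 13)*36 = 28*36 = 1008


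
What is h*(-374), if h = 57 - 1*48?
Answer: -3366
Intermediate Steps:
h = 9 (h = 57 - 48 = 9)
h*(-374) = 9*(-374) = -3366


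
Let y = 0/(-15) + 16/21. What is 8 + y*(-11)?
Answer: -8/21 ≈ -0.38095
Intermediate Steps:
y = 16/21 (y = 0*(-1/15) + 16*(1/21) = 0 + 16/21 = 16/21 ≈ 0.76190)
8 + y*(-11) = 8 + (16/21)*(-11) = 8 - 176/21 = -8/21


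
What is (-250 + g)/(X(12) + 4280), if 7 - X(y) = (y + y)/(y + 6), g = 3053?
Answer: 8409/12857 ≈ 0.65404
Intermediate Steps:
X(y) = 7 - 2*y/(6 + y) (X(y) = 7 - (y + y)/(y + 6) = 7 - 2*y/(6 + y))
(-250 + g)/(X(12) + 4280) = (-250 + 3053)/((42 + 5*12)/(6 + 12) + 4280) = 2803/((42 + 60)/18 + 4280) = 2803/((1/18)*102 + 4280) = 2803/(17/3 + 4280) = 2803/(12857/3) = 2803*(3/12857) = 8409/12857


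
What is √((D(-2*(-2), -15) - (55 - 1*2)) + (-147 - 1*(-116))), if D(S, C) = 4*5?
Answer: 8*I ≈ 8.0*I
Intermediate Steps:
D(S, C) = 20
√((D(-2*(-2), -15) - (55 - 1*2)) + (-147 - 1*(-116))) = √((20 - (55 - 1*2)) + (-147 - 1*(-116))) = √((20 - (55 - 2)) + (-147 + 116)) = √((20 - 1*53) - 31) = √((20 - 53) - 31) = √(-33 - 31) = √(-64) = 8*I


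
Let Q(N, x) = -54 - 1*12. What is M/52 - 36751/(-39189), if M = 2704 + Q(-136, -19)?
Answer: 52645817/1018914 ≈ 51.669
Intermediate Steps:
Q(N, x) = -66 (Q(N, x) = -54 - 12 = -66)
M = 2638 (M = 2704 - 66 = 2638)
M/52 - 36751/(-39189) = 2638/52 - 36751/(-39189) = 2638*(1/52) - 36751*(-1/39189) = 1319/26 + 36751/39189 = 52645817/1018914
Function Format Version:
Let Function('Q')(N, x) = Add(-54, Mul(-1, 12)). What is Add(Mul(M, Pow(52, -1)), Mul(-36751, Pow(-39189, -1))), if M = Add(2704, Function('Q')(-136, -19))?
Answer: Rational(52645817, 1018914) ≈ 51.669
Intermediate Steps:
Function('Q')(N, x) = -66 (Function('Q')(N, x) = Add(-54, -12) = -66)
M = 2638 (M = Add(2704, -66) = 2638)
Add(Mul(M, Pow(52, -1)), Mul(-36751, Pow(-39189, -1))) = Add(Mul(2638, Pow(52, -1)), Mul(-36751, Pow(-39189, -1))) = Add(Mul(2638, Rational(1, 52)), Mul(-36751, Rational(-1, 39189))) = Add(Rational(1319, 26), Rational(36751, 39189)) = Rational(52645817, 1018914)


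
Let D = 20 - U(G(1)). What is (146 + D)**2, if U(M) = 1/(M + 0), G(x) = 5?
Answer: 687241/25 ≈ 27490.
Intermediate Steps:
U(M) = 1/M
D = 99/5 (D = 20 - 1/5 = 99/5 ≈ 19.800)
(146 + D)**2 = (146 + 99/5)**2 = (829/5)**2 = 687241/25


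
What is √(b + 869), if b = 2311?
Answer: 2*√795 ≈ 56.391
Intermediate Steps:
√(b + 869) = √(2311 + 869) = √3180 = 2*√795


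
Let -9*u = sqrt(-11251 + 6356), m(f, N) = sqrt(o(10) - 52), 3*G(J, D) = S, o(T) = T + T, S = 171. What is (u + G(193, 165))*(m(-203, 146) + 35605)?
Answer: (513 - I*sqrt(4895))*(35605 + 4*I*sqrt(2))/9 ≈ 2.0295e+6 - 2.7646e+5*I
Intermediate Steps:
o(T) = 2*T
G(J, D) = 57 (G(J, D) = (1/3)*171 = 57)
m(f, N) = 4*I*sqrt(2) (m(f, N) = sqrt(2*10 - 52) = sqrt(20 - 52) = sqrt(-32) = 4*I*sqrt(2))
u = -I*sqrt(4895)/9 (u = -sqrt(-11251 + 6356)/9 = -I*sqrt(4895)/9 ≈ -7.7738*I)
(u + G(193, 165))*(m(-203, 146) + 35605) = (-I*sqrt(4895)/9 + 57)*(4*I*sqrt(2) + 35605) = (57 - I*sqrt(4895)/9)*(35605 + 4*I*sqrt(2))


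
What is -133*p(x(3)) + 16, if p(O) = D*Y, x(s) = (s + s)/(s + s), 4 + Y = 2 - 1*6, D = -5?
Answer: -5304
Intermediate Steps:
Y = -8 (Y = -4 + (2 - 1*6) = -4 + (2 - 6) = -4 - 4 = -8)
x(s) = 1 (x(s) = (2*s)/((2*s)) = (2*s)*(1/(2*s)) = 1)
p(O) = 40 (p(O) = -5*(-8) = 40)
-133*p(x(3)) + 16 = -133*40 + 16 = -5320 + 16 = -5304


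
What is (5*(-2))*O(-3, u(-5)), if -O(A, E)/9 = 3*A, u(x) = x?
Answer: -810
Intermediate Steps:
O(A, E) = -27*A
(5*(-2))*O(-3, u(-5)) = (5*(-2))*(-27*(-3)) = -10*81 = -810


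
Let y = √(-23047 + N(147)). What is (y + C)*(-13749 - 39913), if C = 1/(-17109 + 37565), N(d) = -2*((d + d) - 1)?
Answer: -26831/10228 - 53662*I*√23633 ≈ -2.6233 - 8.2495e+6*I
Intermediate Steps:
N(d) = 2 - 4*d (N(d) = -2*(2*d - 1) = -2*(-1 + 2*d) = 2 - 4*d)
C = 1/20456 ≈ 4.8885e-5
y = I*√23633 (y = √(-23047 + (2 - 4*147)) = √(-23047 + (2 - 588)) = √(-23047 - 586) = √(-23633) = I*√23633 ≈ 153.73*I)
(y + C)*(-13749 - 39913) = (I*√23633 + 1/20456)*(-13749 - 39913) = (1/20456 + I*√23633)*(-53662) = -26831/10228 - 53662*I*√23633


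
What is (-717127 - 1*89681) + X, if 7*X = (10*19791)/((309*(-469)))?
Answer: -272821384362/338149 ≈ -8.0681e+5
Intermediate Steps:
X = -65970/338149 (X = ((10*19791)/((309*(-469))))/7 = (197910/(-144921))/7 = (197910*(-1/144921))/7 = (⅐)*(-65970/48307) = -65970/338149 ≈ -0.19509)
(-717127 - 1*89681) + X = (-717127 - 1*89681) - 65970/338149 = (-717127 - 89681) - 65970/338149 = -806808 - 65970/338149 = -272821384362/338149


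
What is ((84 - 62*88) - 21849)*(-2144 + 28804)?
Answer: -725711860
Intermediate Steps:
((84 - 62*88) - 21849)*(-2144 + 28804) = ((84 - 5456) - 21849)*26660 = (-5372 - 21849)*26660 = -27221*26660 = -725711860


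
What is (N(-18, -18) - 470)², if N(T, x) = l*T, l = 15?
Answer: 547600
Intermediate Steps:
N(T, x) = 15*T
(N(-18, -18) - 470)² = (15*(-18) - 470)² = (-270 - 470)² = (-740)² = 547600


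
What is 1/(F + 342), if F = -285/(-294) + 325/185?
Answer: 3626/1249977 ≈ 0.0029009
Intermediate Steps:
F = 9885/3626 (F = -285*(-1/294) + 325*(1/185) = 95/98 + 65/37 = 9885/3626 ≈ 2.7261)
1/(F + 342) = 1/(9885/3626 + 342) = 1/(1249977/3626) = 3626/1249977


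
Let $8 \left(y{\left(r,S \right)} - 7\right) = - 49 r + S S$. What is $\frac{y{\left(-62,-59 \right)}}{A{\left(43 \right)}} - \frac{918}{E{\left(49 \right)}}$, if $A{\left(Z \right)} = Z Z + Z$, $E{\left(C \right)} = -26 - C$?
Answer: $\frac{4795991}{378400} \approx 12.674$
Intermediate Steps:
$y{\left(r,S \right)} = 7 - \frac{49 r}{8} + \frac{S^{2}}{8}$ ($y{\left(r,S \right)} = 7 + \frac{- 49 r + S S}{8} = 7 + \frac{- 49 r + S^{2}}{8} = 7 + \frac{S^{2} - 49 r}{8} = 7 + \left(- \frac{49 r}{8} + \frac{S^{2}}{8}\right) = 7 - \frac{49 r}{8} + \frac{S^{2}}{8}$)
$A{\left(Z \right)} = Z + Z^{2}$ ($A{\left(Z \right)} = Z^{2} + Z = Z + Z^{2}$)
$\frac{y{\left(-62,-59 \right)}}{A{\left(43 \right)}} - \frac{918}{E{\left(49 \right)}} = \frac{7 - - \frac{1519}{4} + \frac{\left(-59\right)^{2}}{8}}{43 \left(1 + 43\right)} - \frac{918}{-26 - 49} = \frac{7 + \frac{1519}{4} + \frac{1}{8} \cdot 3481}{43 \cdot 44} - \frac{918}{-26 - 49} = \frac{7 + \frac{1519}{4} + \frac{3481}{8}}{1892} - \frac{918}{-75} = \frac{6575}{8} \cdot \frac{1}{1892} - - \frac{306}{25} = \frac{6575}{15136} + \frac{306}{25} = \frac{4795991}{378400}$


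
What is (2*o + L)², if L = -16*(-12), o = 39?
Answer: 72900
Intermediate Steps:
L = 192
(2*o + L)² = (2*39 + 192)² = (78 + 192)² = 270² = 72900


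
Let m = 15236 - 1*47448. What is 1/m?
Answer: -1/32212 ≈ -3.1044e-5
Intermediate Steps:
m = -32212 (m = 15236 - 47448 = -32212)
1/m = 1/(-32212) = -1/32212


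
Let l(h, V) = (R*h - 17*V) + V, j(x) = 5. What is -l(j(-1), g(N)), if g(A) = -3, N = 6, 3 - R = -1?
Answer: -68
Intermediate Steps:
R = 4 (R = 3 - 1*(-1) = 3 + 1 = 4)
l(h, V) = -16*V + 4*h (l(h, V) = (4*h - 17*V) + V = (-17*V + 4*h) + V = -16*V + 4*h)
-l(j(-1), g(N)) = -(-16*(-3) + 4*5) = -(48 + 20) = -1*68 = -68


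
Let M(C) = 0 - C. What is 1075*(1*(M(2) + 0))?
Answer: -2150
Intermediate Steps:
M(C) = -C
1075*(1*(M(2) + 0)) = 1075*(1*(-1*2 + 0)) = 1075*(1*(-2 + 0)) = 1075*(1*(-2)) = 1075*(-2) = -2150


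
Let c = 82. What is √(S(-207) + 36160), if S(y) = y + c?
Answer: √36035 ≈ 189.83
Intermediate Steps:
S(y) = 82 + y (S(y) = y + 82 = 82 + y)
√(S(-207) + 36160) = √((82 - 207) + 36160) = √(-125 + 36160) = √36035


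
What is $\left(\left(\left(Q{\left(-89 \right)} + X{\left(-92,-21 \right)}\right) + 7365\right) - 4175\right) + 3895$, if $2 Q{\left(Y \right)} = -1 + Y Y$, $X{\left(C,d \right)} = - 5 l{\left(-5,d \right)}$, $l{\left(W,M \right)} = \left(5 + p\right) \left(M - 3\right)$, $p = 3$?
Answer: $12005$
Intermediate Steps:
$l{\left(W,M \right)} = -24 + 8 M$ ($l{\left(W,M \right)} = \left(5 + 3\right) \left(M - 3\right) = 8 \left(-3 + M\right) = -24 + 8 M$)
$X{\left(C,d \right)} = 120 - 40 d$ ($X{\left(C,d \right)} = - 5 \left(-24 + 8 d\right) = 120 - 40 d$)
$Q{\left(Y \right)} = - \frac{1}{2} + \frac{Y^{2}}{2}$ ($Q{\left(Y \right)} = \frac{-1 + Y Y}{2} = \frac{-1 + Y^{2}}{2} = - \frac{1}{2} + \frac{Y^{2}}{2}$)
$\left(\left(\left(Q{\left(-89 \right)} + X{\left(-92,-21 \right)}\right) + 7365\right) - 4175\right) + 3895 = \left(\left(\left(\left(- \frac{1}{2} + \frac{\left(-89\right)^{2}}{2}\right) + \left(120 - -840\right)\right) + 7365\right) - 4175\right) + 3895 = \left(\left(\left(\left(- \frac{1}{2} + \frac{1}{2} \cdot 7921\right) + \left(120 + 840\right)\right) + 7365\right) - 4175\right) + 3895 = \left(\left(\left(\left(- \frac{1}{2} + \frac{7921}{2}\right) + 960\right) + 7365\right) - 4175\right) + 3895 = \left(\left(\left(3960 + 960\right) + 7365\right) - 4175\right) + 3895 = \left(\left(4920 + 7365\right) - 4175\right) + 3895 = \left(12285 - 4175\right) + 3895 = 8110 + 3895 = 12005$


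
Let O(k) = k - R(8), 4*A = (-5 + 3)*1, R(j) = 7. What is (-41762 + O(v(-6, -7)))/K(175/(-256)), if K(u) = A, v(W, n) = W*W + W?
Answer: 83478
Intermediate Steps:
v(W, n) = W + W² (v(W, n) = W² + W = W + W²)
A = -½ (A = ((-5 + 3)*1)/4 = (-2*1)/4 = (¼)*(-2) = -½ ≈ -0.50000)
O(k) = -7 + k (O(k) = k - 1*7 = k - 7 = -7 + k)
K(u) = -½
(-41762 + O(v(-6, -7)))/K(175/(-256)) = (-41762 + (-7 - 6*(1 - 6)))/(-½) = (-41762 + (-7 - 6*(-5)))*(-2) = (-41762 + (-7 + 30))*(-2) = (-41762 + 23)*(-2) = -41739*(-2) = 83478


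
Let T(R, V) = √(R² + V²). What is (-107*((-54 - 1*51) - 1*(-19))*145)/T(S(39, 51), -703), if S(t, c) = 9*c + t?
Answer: 1334290*√742213/742213 ≈ 1548.8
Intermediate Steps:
S(t, c) = t + 9*c
(-107*((-54 - 1*51) - 1*(-19))*145)/T(S(39, 51), -703) = (-107*((-54 - 1*51) - 1*(-19))*145)/(√((39 + 9*51)² + (-703)²)) = (-107*((-54 - 51) + 19)*145)/(√((39 + 459)² + 494209)) = (-107*(-105 + 19)*145)/(√(498² + 494209)) = (-107*(-86)*145)/(√(248004 + 494209)) = (9202*145)/(√742213) = 1334290*(√742213/742213) = 1334290*√742213/742213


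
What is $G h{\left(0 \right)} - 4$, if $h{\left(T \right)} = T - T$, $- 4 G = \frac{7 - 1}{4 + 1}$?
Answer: $-4$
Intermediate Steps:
$G = - \frac{3}{10}$ ($G = - \frac{\left(7 - 1\right) \frac{1}{4 + 1}}{4} = - \frac{6 \cdot \frac{1}{5}}{4} = \left(- \frac{1}{4}\right) \frac{6}{5} = - \frac{3}{10} \approx -0.3$)
$h{\left(T \right)} = 0$
$G h{\left(0 \right)} - 4 = \left(- \frac{3}{10}\right) 0 - 4 = 0 - 4 = -4$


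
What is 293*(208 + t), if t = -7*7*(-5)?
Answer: 132729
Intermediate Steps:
t = 245 (t = -49*(-5) = 245)
293*(208 + t) = 293*(208 + 245) = 293*453 = 132729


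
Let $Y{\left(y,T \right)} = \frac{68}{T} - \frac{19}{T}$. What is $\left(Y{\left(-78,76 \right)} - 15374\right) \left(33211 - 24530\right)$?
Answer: $- \frac{10142663375}{76} \approx -1.3346 \cdot 10^{8}$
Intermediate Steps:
$Y{\left(y,T \right)} = \frac{49}{T}$
$\left(Y{\left(-78,76 \right)} - 15374\right) \left(33211 - 24530\right) = \left(\frac{49}{76} - 15374\right) \left(33211 - 24530\right) = \left(49 \cdot \frac{1}{76} - 15374\right) 8681 = \left(\frac{49}{76} - 15374\right) 8681 = \left(- \frac{1168375}{76}\right) 8681 = - \frac{10142663375}{76}$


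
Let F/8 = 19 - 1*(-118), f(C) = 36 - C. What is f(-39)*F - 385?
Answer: 81815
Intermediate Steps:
F = 1096 (F = 8*(19 - 1*(-118)) = 8*(19 + 118) = 8*137 = 1096)
f(-39)*F - 385 = (36 - 1*(-39))*1096 - 385 = (36 + 39)*1096 - 385 = 75*1096 - 385 = 82200 - 385 = 81815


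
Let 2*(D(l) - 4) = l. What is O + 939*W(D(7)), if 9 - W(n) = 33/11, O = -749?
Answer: 4885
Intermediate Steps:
D(l) = 4 + l/2
W(n) = 6 (W(n) = 9 - 33/11 = 9 - 1*3 = 9 - 3 = 6)
O + 939*W(D(7)) = -749 + 939*6 = -749 + 5634 = 4885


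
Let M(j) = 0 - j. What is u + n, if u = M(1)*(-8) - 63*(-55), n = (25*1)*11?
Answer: 3748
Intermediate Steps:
M(j) = -j
n = 275 (n = 25*11 = 275)
u = 3473 (u = -1*1*(-8) - 63*(-55) = -1*(-8) + 3465 = 8 + 3465 = 3473)
u + n = 3473 + 275 = 3748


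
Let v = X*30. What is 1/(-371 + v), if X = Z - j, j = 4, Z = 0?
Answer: -1/491 ≈ -0.0020367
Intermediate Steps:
X = -4 (X = 0 - 1*4 = 0 - 4 = -4)
v = -120 (v = -4*30 = -120)
1/(-371 + v) = 1/(-371 - 120) = 1/(-491) = -1/491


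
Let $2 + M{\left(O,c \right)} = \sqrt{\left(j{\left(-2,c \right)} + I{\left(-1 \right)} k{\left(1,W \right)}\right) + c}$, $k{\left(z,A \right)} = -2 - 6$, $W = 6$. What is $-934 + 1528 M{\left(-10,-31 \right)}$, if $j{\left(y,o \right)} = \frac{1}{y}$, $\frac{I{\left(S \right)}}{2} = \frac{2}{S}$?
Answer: $-3990 + 764 \sqrt{2} \approx -2909.5$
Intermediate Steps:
$k{\left(z,A \right)} = -8$ ($k{\left(z,A \right)} = -2 - 6 = -8$)
$I{\left(S \right)} = \frac{4}{S}$ ($I{\left(S \right)} = 2 \frac{2}{S} = \frac{4}{S}$)
$M{\left(O,c \right)} = -2 + \sqrt{\frac{63}{2} + c}$ ($M{\left(O,c \right)} = -2 + \sqrt{\left(\frac{1}{-2} + \frac{4}{-1} \left(-8\right)\right) + c} = -2 + \sqrt{\left(- \frac{1}{2} + 4 \left(-1\right) \left(-8\right)\right) + c} = -2 + \sqrt{\left(- \frac{1}{2} - -32\right) + c} = -2 + \sqrt{\left(- \frac{1}{2} + 32\right) + c} = -2 + \sqrt{\frac{63}{2} + c}$)
$-934 + 1528 M{\left(-10,-31 \right)} = -934 + 1528 \left(-2 + \frac{\sqrt{126 + 4 \left(-31\right)}}{2}\right) = -934 + 1528 \left(-2 + \frac{\sqrt{126 - 124}}{2}\right) = -934 + 1528 \left(-2 + \frac{\sqrt{2}}{2}\right) = -934 - \left(3056 - 764 \sqrt{2}\right) = -3990 + 764 \sqrt{2}$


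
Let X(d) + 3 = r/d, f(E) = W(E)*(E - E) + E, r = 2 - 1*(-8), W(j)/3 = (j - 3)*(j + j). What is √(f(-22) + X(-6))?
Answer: 4*I*√15/3 ≈ 5.164*I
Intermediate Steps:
W(j) = 6*j*(-3 + j) (W(j) = 3*((j - 3)*(j + j)) = 3*((-3 + j)*(2*j)) = 3*(2*j*(-3 + j)) = 6*j*(-3 + j))
r = 10 (r = 2 + 8 = 10)
f(E) = E (f(E) = (6*E*(-3 + E))*(E - E) + E = (6*E*(-3 + E))*0 + E = 0 + E = E)
X(d) = -3 + 10/d
√(f(-22) + X(-6)) = √(-22 + (-3 + 10/(-6))) = √(-22 + (-3 + 10*(-⅙))) = √(-22 + (-3 - 5/3)) = √(-22 - 14/3) = √(-80/3) = 4*I*√15/3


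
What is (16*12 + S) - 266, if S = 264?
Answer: 190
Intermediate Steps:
(16*12 + S) - 266 = (16*12 + 264) - 266 = (192 + 264) - 266 = 456 - 266 = 190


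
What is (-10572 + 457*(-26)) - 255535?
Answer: -277989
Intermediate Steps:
(-10572 + 457*(-26)) - 255535 = (-10572 - 11882) - 255535 = -22454 - 255535 = -277989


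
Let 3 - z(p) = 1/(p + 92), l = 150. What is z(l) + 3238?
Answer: 784321/242 ≈ 3241.0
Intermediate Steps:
z(p) = 3 - 1/(92 + p) (z(p) = 3 - 1/(p + 92) = 3 - 1/(92 + p))
z(l) + 3238 = (275 + 3*150)/(92 + 150) + 3238 = (275 + 450)/242 + 3238 = (1/242)*725 + 3238 = 725/242 + 3238 = 784321/242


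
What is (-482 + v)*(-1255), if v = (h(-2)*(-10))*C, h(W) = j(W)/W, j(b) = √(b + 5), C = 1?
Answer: 604910 - 6275*√3 ≈ 5.9404e+5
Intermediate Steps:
j(b) = √(5 + b)
h(W) = √(5 + W)/W
v = 5*√3 (v = ((√(5 - 2)/(-2))*(-10))*1 = (-√3/2*(-10))*1 = (5*√3)*1 = 5*√3 ≈ 8.6602)
(-482 + v)*(-1255) = (-482 + 5*√3)*(-1255) = 604910 - 6275*√3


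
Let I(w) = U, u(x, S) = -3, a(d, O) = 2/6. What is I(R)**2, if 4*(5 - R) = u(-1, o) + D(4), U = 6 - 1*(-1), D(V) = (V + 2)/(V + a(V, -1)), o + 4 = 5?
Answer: 49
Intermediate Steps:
o = 1 (o = -4 + 5 = 1)
a(d, O) = 1/3 (a(d, O) = 2*(1/6) = 1/3)
D(V) = (2 + V)/(1/3 + V) (D(V) = (V + 2)/(V + 1/3) = (2 + V)/(1/3 + V))
U = 7 (U = 6 + 1 = 7)
R = 281/52 (R = 5 - (-3 + 3*(2 + 4)/(1 + 3*4))/4 = 5 - (-3 + 3*6/(1 + 12))/4 = 5 - (-3 + 3*6/13)/4 = 5 - (-3 + 3*(1/13)*6)/4 = 5 - (-3 + 18/13)/4 = 5 - 1/4*(-21/13) = 5 + 21/52 = 281/52 ≈ 5.4038)
I(w) = 7
I(R)**2 = 7**2 = 49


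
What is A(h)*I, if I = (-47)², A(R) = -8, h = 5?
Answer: -17672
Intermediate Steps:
I = 2209
A(h)*I = -8*2209 = -17672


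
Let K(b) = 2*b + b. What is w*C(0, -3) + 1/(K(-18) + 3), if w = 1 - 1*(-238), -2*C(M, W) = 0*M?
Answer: -1/51 ≈ -0.019608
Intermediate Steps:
C(M, W) = 0 (C(M, W) = -0*M = -1/2*0 = 0)
K(b) = 3*b
w = 239 (w = 1 + 238 = 239)
w*C(0, -3) + 1/(K(-18) + 3) = 239*0 + 1/(3*(-18) + 3) = 0 + 1/(-54 + 3) = 0 + 1/(-51) = 0 - 1/51 = -1/51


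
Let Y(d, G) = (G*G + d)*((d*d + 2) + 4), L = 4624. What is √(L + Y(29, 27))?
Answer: 15*√2874 ≈ 804.15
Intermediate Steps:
Y(d, G) = (6 + d²)*(d + G²) (Y(d, G) = (G² + d)*((d² + 2) + 4) = (d + G²)*((2 + d²) + 4) = (d + G²)*(6 + d²) = (6 + d²)*(d + G²))
√(L + Y(29, 27)) = √(4624 + (29³ + 6*29 + 6*27² + 27²*29²)) = √(4624 + (24389 + 174 + 6*729 + 729*841)) = √(4624 + (24389 + 174 + 4374 + 613089)) = √(4624 + 642026) = √646650 = 15*√2874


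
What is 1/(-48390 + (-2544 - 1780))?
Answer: -1/52714 ≈ -1.8970e-5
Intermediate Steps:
1/(-48390 + (-2544 - 1780)) = 1/(-48390 - 4324) = 1/(-52714) = -1/52714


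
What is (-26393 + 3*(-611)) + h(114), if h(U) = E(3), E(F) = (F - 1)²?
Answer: -28222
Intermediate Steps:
E(F) = (-1 + F)²
h(U) = 4 (h(U) = (-1 + 3)² = 2² = 4)
(-26393 + 3*(-611)) + h(114) = (-26393 + 3*(-611)) + 4 = (-26393 - 1833) + 4 = -28226 + 4 = -28222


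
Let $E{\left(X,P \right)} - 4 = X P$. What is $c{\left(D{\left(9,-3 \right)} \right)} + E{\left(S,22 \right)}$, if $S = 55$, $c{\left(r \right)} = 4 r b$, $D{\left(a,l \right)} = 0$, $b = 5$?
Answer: $1214$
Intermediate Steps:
$c{\left(r \right)} = 20 r$ ($c{\left(r \right)} = 4 r 5 = 20 r$)
$E{\left(X,P \right)} = 4 + P X$ ($E{\left(X,P \right)} = 4 + X P = 4 + P X$)
$c{\left(D{\left(9,-3 \right)} \right)} + E{\left(S,22 \right)} = 20 \cdot 0 + \left(4 + 22 \cdot 55\right) = 0 + \left(4 + 1210\right) = 0 + 1214 = 1214$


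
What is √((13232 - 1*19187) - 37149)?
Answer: 4*I*√2694 ≈ 207.61*I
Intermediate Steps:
√((13232 - 1*19187) - 37149) = √((13232 - 19187) - 37149) = √(-5955 - 37149) = √(-43104) = 4*I*√2694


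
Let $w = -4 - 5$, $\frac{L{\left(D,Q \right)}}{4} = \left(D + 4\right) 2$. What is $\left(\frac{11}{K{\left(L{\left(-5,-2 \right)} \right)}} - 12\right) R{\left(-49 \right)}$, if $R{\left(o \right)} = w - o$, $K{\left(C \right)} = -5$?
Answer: $-568$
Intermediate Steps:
$L{\left(D,Q \right)} = 32 + 8 D$ ($L{\left(D,Q \right)} = 4 \left(D + 4\right) 2 = 4 \left(4 + D\right) 2 = 4 \left(8 + 2 D\right) = 32 + 8 D$)
$w = -9$
$R{\left(o \right)} = -9 - o$
$\left(\frac{11}{K{\left(L{\left(-5,-2 \right)} \right)}} - 12\right) R{\left(-49 \right)} = \left(\frac{11}{-5} - 12\right) \left(-9 - -49\right) = \left(11 \left(- \frac{1}{5}\right) - 12\right) \left(-9 + 49\right) = \left(- \frac{11}{5} - 12\right) 40 = \left(- \frac{71}{5}\right) 40 = -568$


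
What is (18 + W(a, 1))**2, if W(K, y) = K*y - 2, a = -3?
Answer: 169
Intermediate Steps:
W(K, y) = -2 + K*y
(18 + W(a, 1))**2 = (18 + (-2 - 3*1))**2 = (18 + (-2 - 3))**2 = (18 - 5)**2 = 13**2 = 169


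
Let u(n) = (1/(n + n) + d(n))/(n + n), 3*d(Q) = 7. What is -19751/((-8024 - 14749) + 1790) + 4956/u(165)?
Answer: 3774905528407/5392631 ≈ 7.0001e+5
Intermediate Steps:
d(Q) = 7/3 (d(Q) = (⅓)*7 = 7/3)
u(n) = (7/3 + 1/(2*n))/(2*n) (u(n) = (1/(n + n) + 7/3)/(n + n) = (1/(2*n) + 7/3)/((2*n)) = (1/(2*n) + 7/3)*(1/(2*n)) = (7/3 + 1/(2*n))*(1/(2*n)) = (7/3 + 1/(2*n))/(2*n))
-19751/((-8024 - 14749) + 1790) + 4956/u(165) = -19751/((-8024 - 14749) + 1790) + 4956/(((1/12)*(3 + 14*165)/165²)) = -19751/(-22773 + 1790) + 4956/(((1/12)*(1/27225)*(3 + 2310))) = -19751/(-20983) + 4956/(((1/12)*(1/27225)*2313)) = -19751*(-1/20983) + 4956/(257/36300) = 19751/20983 + 4956*(36300/257) = 19751/20983 + 179902800/257 = 3774905528407/5392631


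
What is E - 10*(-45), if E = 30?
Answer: 480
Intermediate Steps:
E - 10*(-45) = 30 - 10*(-45) = 30 + 450 = 480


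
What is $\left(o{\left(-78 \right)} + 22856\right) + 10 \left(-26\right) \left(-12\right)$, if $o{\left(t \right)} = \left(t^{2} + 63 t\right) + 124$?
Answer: $27270$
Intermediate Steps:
$o{\left(t \right)} = 124 + t^{2} + 63 t$
$\left(o{\left(-78 \right)} + 22856\right) + 10 \left(-26\right) \left(-12\right) = \left(\left(124 + \left(-78\right)^{2} + 63 \left(-78\right)\right) + 22856\right) + 10 \left(-26\right) \left(-12\right) = \left(\left(124 + 6084 - 4914\right) + 22856\right) - -3120 = \left(1294 + 22856\right) + 3120 = 24150 + 3120 = 27270$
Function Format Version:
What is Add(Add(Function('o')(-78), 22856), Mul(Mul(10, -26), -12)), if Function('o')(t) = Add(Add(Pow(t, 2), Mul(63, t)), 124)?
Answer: 27270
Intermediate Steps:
Function('o')(t) = Add(124, Pow(t, 2), Mul(63, t))
Add(Add(Function('o')(-78), 22856), Mul(Mul(10, -26), -12)) = Add(Add(Add(124, Pow(-78, 2), Mul(63, -78)), 22856), Mul(Mul(10, -26), -12)) = Add(Add(Add(124, 6084, -4914), 22856), Mul(-260, -12)) = Add(Add(1294, 22856), 3120) = Add(24150, 3120) = 27270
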